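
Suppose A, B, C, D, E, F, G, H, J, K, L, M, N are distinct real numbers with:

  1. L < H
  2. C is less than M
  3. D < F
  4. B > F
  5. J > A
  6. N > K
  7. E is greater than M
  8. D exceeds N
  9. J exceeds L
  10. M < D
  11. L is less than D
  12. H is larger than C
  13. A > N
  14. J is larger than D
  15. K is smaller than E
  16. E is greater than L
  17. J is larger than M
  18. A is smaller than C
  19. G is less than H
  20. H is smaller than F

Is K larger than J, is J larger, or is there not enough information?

K < N and N < A give K < A.
With A < C: K < N < A < C.
Then C < M extends the chain to M.
With M < D: K < N < A < C < M < D.
Then D < J extends the chain to J.
So J is larger.

J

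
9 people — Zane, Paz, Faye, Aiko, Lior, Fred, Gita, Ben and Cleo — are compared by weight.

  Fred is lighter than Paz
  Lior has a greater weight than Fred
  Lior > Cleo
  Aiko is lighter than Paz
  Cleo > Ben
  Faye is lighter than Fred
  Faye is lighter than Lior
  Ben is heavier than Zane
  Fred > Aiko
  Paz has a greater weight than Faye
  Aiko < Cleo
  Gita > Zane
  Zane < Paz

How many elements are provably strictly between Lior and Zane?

2

The relations place Zane below Lior. An element lies strictly between them when it is forced above Zane and also forced below Lior.
Above Zane: {Ben, Gita, Cleo, Paz}. Below Lior: {Aiko, Ben, Faye, Cleo, Fred}.
Intersection: {Ben, Cleo} — 2.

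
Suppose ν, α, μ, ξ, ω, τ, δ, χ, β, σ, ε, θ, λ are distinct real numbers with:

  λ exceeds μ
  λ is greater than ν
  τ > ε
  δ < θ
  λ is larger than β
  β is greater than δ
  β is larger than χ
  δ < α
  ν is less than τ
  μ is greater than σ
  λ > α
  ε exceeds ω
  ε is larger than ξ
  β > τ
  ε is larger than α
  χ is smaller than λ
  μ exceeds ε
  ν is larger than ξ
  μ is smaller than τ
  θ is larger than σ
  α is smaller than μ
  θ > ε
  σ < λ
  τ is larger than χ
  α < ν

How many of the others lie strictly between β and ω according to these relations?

3

The relations place ω below β. An element lies strictly between them when it is forced above ω and also forced below β.
Above ω: {ε, μ, θ, τ, λ}. Below β: {δ, ξ, α, σ, ε, ν, μ, χ, τ}.
Intersection: {ε, μ, τ} — 3.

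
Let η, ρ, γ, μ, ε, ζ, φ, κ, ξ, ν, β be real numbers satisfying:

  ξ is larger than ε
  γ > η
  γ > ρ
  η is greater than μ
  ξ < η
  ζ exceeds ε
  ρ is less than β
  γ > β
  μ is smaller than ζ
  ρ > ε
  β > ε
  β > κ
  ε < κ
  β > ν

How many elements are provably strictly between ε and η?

Chaining upward from ε reaches: ρ, κ, ξ, β, γ, ζ.
Chaining downward from η reaches: μ, ξ.
Strictly between ε and η are those in both lists: ξ — 1 element.

1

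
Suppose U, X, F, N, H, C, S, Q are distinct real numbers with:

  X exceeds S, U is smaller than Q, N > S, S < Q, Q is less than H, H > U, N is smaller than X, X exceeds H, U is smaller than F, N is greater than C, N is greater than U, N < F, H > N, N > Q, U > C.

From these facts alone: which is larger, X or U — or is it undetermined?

X

Following the relations from U: U < Q < N < H < X.
So X is larger.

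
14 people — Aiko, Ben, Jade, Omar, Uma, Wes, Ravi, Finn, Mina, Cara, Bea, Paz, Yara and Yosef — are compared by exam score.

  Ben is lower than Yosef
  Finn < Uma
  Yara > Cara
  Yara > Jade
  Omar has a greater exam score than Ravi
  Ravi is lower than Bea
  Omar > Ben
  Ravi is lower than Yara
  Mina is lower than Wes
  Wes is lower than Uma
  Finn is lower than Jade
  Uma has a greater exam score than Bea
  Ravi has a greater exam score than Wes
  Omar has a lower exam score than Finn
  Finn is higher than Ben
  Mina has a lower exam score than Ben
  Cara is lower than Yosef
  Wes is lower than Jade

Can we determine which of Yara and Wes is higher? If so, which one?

Link the given pairs in sequence: Wes < Ravi; Ravi < Omar; Omar < Finn; Finn < Jade; Jade < Yara.
Together: Wes < Ravi < Omar < Finn < Jade < Yara.
So Yara is higher.

Yara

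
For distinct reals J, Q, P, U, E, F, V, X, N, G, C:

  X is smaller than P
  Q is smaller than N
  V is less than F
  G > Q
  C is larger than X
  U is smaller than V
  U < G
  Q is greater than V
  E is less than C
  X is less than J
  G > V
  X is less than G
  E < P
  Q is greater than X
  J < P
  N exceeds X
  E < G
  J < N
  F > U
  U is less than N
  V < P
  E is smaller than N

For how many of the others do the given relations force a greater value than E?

4

Directly above E: C, N, G, P.
Nothing else is reachable above E; 4 in all.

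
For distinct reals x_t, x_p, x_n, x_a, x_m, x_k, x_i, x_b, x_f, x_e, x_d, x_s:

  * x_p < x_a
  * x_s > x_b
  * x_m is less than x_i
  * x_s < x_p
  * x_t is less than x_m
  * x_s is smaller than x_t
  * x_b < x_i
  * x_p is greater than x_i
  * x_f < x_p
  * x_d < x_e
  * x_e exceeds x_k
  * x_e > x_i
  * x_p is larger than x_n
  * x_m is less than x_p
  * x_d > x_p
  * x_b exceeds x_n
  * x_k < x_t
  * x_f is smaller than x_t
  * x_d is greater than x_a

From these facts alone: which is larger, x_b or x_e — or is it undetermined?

x_e

The relevant relations are x_b < x_s; x_s < x_t; x_t < x_m; x_m < x_i; x_i < x_p; x_p < x_d; x_d < x_e.
Together: x_b < x_s < x_t < x_m < x_i < x_p < x_d < x_e.
So x_e is larger.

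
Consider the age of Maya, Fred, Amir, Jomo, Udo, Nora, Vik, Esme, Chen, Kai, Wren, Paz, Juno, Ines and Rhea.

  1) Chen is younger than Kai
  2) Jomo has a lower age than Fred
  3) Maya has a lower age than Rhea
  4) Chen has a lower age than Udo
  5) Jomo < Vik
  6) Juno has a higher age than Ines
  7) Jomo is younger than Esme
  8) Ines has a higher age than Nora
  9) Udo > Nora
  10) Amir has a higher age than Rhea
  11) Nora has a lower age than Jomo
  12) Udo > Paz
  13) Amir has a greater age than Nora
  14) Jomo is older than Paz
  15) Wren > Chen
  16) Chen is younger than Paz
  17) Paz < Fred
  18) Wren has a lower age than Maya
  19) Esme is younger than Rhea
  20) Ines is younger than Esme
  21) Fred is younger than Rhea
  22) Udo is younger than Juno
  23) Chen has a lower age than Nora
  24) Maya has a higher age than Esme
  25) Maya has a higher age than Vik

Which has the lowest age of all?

Chen

Chaining upward from Chen: directly above it, Nora, Paz, Kai, Udo, Wren; then Jomo, Fred, Ines, Maya, Juno, Amir; then Vik, Esme, Rhea.
That covers every other element, and nothing is given below Chen, so Chen is the lowest age.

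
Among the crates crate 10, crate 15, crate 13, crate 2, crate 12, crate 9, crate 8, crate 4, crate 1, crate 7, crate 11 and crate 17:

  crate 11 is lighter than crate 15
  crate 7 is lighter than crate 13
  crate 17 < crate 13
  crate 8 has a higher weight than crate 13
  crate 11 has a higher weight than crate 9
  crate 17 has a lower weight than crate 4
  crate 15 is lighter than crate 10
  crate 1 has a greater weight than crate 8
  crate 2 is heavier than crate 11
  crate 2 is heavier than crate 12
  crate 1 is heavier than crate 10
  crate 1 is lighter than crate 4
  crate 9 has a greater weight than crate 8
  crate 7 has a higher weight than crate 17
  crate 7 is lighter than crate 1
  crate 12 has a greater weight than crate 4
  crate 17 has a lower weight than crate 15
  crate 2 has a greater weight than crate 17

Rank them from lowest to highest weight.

crate 17 < crate 7 < crate 13 < crate 8 < crate 9 < crate 11 < crate 15 < crate 10 < crate 1 < crate 4 < crate 12 < crate 2

Nothing is placed below crate 17, so it is least; from there crate 17 < crate 7; crate 7 < crate 13; crate 13 < crate 8; crate 8 < crate 9; crate 9 < crate 11; crate 11 < crate 15; crate 15 < crate 10; crate 10 < crate 1; crate 1 < crate 4; crate 4 < crate 12; crate 12 < crate 2, each given directly.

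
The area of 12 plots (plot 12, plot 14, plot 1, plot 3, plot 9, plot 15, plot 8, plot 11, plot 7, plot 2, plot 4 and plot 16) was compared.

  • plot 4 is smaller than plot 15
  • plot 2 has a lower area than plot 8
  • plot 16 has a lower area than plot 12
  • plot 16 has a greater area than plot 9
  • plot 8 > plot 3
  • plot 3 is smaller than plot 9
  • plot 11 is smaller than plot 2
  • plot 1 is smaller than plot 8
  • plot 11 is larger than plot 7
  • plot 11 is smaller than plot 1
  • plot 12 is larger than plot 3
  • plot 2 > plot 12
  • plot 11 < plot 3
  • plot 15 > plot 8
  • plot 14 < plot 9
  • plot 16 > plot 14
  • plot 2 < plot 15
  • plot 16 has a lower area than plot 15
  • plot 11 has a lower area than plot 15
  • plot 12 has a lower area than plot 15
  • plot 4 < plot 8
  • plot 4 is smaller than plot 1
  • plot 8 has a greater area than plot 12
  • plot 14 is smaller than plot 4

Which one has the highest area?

plot 15

plot 7 is not greatest since plot 7 < plot 11; plot 11 is not greatest since plot 11 < plot 3; plot 14 is not greatest since plot 14 < plot 16; plot 3 is not greatest since plot 3 < plot 9; plot 9 is not greatest since plot 9 < plot 16; plot 16 is not greatest since plot 16 < plot 15; plot 4 is not greatest since plot 4 < plot 15; plot 1 is not greatest since plot 1 < plot 8; plot 12 is not greatest since plot 12 < plot 2; plot 2 is not greatest since plot 2 < plot 15; plot 8 is not greatest since plot 8 < plot 15.
Only plot 15 has nothing above it, so plot 15 is the highest area.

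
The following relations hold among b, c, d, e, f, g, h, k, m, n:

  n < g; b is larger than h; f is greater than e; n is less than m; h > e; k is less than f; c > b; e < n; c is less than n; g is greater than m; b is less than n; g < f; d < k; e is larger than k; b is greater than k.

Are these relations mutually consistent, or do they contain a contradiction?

The single ordering d < k < e < h < b < c < n < m < g < f satisfies every listed relation, so no contradiction arises.

consistent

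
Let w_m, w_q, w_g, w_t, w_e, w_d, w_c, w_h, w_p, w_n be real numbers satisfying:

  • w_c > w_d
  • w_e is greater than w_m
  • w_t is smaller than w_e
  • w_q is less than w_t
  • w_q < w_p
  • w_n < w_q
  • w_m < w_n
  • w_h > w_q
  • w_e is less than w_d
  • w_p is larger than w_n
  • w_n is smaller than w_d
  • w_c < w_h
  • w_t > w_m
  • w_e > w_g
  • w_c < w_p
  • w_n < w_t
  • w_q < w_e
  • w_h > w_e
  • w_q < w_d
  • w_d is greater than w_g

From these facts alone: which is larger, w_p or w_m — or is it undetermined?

w_p

The relevant relations are w_m < w_n; w_n < w_q; w_q < w_t; w_t < w_e; w_e < w_d; w_d < w_c; w_c < w_p.
Together: w_m < w_n < w_q < w_t < w_e < w_d < w_c < w_p.
So w_p is larger.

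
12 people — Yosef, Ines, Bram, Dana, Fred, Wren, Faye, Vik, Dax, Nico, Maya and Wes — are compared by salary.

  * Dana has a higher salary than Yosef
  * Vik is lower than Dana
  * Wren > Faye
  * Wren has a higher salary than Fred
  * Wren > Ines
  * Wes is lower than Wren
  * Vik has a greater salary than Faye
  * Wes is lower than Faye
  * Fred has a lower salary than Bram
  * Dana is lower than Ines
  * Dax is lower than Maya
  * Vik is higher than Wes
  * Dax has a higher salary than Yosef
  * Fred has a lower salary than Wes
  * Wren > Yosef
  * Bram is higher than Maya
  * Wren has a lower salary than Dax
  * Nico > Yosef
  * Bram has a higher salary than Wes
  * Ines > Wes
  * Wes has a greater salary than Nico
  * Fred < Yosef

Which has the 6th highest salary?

Dana

Piecing the relations together gives one ordering: Fred < Yosef < Nico < Wes < Faye < Vik < Dana < Ines < Wren < Dax < Maya < Bram.
The 6th largest is Dana.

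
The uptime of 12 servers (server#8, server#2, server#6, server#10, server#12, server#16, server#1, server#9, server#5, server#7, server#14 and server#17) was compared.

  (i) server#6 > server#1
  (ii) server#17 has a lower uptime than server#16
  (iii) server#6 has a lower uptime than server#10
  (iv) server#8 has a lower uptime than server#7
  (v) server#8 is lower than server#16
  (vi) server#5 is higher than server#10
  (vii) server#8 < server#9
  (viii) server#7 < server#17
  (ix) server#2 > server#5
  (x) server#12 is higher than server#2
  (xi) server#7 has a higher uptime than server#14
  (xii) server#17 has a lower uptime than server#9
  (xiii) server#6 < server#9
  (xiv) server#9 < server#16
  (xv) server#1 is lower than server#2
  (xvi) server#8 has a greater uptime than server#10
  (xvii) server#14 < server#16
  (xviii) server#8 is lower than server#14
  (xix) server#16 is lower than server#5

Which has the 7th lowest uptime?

Chaining the given pairs: server#1 < server#6 < server#10 < server#8 < server#14 < server#7 < server#17 < server#9 < server#16 < server#5 < server#2 < server#12.
The 7th smallest is server#17.

server#17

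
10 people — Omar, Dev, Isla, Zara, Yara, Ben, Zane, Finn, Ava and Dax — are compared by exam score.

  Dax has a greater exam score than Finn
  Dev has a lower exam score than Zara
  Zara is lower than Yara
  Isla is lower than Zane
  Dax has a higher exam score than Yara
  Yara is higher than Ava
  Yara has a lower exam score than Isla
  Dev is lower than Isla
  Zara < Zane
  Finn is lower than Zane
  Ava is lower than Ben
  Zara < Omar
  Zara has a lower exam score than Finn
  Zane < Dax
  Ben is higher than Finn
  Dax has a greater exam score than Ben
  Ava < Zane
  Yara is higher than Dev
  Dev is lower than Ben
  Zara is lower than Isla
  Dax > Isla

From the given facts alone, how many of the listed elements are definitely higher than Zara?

From Zara the given relations immediately reach Yara, Finn, Isla, Omar, Zane.
From those, Ben, Dax — 7 in total.
Nothing else is reachable above Zara; 7 in all.

7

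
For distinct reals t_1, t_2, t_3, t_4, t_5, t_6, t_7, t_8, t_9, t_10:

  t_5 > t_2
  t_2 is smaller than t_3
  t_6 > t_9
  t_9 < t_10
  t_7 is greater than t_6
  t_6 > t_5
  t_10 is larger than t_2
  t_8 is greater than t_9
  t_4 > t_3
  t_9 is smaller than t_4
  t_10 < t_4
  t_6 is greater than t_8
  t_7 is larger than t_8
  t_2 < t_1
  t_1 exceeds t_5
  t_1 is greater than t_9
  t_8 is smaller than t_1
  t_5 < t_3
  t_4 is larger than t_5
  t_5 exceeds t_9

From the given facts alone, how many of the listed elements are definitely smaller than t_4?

5

The elements the relations force below t_4 are t_9, t_2, t_5, t_10, t_3 — no chain reaches any other.
That is 5.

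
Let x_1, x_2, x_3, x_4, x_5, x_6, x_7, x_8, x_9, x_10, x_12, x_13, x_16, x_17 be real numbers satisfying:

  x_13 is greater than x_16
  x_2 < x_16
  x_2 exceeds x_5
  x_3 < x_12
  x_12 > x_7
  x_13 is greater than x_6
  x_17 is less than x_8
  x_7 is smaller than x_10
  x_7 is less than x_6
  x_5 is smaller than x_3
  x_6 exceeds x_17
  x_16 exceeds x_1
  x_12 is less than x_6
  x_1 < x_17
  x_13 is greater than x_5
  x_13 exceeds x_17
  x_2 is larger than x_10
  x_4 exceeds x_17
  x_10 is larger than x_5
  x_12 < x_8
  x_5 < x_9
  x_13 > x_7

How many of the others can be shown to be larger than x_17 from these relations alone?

Directly above x_17: x_6, x_4, x_8, x_13.
Nothing else is reachable above x_17; 4 in all.

4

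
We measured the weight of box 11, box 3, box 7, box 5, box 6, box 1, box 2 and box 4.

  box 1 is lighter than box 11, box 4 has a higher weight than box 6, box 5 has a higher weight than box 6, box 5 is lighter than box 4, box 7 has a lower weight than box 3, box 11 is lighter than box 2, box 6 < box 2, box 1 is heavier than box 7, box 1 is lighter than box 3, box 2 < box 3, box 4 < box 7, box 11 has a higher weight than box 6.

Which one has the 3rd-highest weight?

Chaining the given pairs: box 6 < box 5 < box 4 < box 7 < box 1 < box 11 < box 2 < box 3.
Counting 3 from the largest end gives box 11.

box 11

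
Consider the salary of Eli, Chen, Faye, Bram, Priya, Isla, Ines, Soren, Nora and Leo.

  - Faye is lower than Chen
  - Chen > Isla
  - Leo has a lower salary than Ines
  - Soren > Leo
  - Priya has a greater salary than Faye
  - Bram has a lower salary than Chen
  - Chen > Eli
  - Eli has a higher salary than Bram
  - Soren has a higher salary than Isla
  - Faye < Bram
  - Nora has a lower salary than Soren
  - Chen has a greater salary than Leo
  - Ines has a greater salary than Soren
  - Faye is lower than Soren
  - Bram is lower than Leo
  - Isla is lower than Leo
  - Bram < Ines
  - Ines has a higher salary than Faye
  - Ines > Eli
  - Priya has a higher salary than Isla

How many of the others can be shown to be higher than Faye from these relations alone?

Directly above Faye: Bram, Priya, Chen, Soren, Ines.
One step further: Leo, Eli (7 so far).
Nothing else is reachable above Faye; 7 in all.

7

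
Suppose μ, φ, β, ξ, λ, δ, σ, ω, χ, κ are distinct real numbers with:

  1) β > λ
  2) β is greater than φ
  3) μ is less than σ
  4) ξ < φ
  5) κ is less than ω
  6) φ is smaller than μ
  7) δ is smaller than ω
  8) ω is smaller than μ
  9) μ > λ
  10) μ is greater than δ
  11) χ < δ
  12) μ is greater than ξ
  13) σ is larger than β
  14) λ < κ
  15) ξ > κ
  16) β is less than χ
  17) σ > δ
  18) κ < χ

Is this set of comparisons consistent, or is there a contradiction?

The single ordering λ < κ < ξ < φ < β < χ < δ < ω < μ < σ satisfies every listed relation, so no contradiction arises.

consistent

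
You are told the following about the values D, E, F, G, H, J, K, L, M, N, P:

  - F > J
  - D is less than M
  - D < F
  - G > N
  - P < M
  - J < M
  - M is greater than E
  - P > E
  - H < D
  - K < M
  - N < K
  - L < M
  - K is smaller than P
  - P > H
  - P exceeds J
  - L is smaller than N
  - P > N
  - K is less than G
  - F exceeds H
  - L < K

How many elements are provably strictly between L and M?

3

Chaining upward from L reaches: N, K, P, G.
Chaining downward from M reaches: H, E, N, K, J, D, P.
Strictly between L and M are those in both lists: N, K, P — 3 elements.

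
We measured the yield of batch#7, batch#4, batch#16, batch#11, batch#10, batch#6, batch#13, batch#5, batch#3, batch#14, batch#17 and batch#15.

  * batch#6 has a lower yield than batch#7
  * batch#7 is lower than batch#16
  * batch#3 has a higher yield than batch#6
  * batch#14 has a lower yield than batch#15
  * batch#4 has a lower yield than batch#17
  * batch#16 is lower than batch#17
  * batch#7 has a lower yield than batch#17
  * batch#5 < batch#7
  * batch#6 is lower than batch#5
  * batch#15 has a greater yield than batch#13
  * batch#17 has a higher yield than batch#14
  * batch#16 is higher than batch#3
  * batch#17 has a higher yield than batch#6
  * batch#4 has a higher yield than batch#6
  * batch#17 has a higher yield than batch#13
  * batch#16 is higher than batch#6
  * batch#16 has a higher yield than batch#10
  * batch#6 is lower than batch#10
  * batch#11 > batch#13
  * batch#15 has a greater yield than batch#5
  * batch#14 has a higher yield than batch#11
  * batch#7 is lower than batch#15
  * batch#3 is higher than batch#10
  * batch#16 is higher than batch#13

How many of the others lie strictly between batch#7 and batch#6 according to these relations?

Chaining upward from batch#6 reaches: batch#10, batch#5, batch#3, batch#16, batch#4, batch#17, batch#15.
Chaining downward from batch#7 reaches: batch#5.
Strictly between batch#6 and batch#7 are those in both lists: batch#5 — 1 element.

1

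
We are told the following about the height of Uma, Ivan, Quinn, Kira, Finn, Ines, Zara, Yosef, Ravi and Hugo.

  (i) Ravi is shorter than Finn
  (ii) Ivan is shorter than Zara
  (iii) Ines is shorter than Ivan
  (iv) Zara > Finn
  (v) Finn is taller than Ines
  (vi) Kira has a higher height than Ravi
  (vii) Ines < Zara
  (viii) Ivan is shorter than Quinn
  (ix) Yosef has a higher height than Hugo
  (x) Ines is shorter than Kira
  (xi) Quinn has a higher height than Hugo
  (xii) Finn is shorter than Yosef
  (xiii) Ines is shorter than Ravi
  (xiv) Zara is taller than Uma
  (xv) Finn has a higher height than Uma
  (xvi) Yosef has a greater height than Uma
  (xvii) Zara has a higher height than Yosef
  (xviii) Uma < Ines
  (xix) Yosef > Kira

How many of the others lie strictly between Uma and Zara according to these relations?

6

Chaining upward from Uma reaches: Ines, Ravi, Ivan, Finn, Kira, Yosef, Quinn.
Chaining downward from Zara reaches: Ines, Ravi, Ivan, Hugo, Finn, Kira, Yosef.
Strictly between Uma and Zara are those in both lists: Ines, Ravi, Ivan, Finn, Kira, Yosef — 6 elements.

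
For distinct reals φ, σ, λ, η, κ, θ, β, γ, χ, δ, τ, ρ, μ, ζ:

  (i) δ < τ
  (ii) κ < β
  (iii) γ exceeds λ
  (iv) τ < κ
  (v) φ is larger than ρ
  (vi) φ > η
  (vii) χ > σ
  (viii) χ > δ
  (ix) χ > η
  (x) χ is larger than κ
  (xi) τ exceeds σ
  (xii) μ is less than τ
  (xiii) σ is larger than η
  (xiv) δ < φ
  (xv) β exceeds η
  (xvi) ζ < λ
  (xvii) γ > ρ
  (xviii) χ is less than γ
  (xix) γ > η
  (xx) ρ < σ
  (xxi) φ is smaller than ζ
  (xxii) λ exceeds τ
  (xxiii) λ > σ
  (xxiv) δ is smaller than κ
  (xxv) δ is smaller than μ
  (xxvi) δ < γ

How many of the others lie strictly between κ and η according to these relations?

The relations place η below κ. An element lies strictly between them when it is forced above η and also forced below κ.
Above η: {φ, ζ, σ, τ, β, λ, χ, γ}. Below κ: {δ, ρ, σ, μ, τ}.
Intersection: {σ, τ} — 2.

2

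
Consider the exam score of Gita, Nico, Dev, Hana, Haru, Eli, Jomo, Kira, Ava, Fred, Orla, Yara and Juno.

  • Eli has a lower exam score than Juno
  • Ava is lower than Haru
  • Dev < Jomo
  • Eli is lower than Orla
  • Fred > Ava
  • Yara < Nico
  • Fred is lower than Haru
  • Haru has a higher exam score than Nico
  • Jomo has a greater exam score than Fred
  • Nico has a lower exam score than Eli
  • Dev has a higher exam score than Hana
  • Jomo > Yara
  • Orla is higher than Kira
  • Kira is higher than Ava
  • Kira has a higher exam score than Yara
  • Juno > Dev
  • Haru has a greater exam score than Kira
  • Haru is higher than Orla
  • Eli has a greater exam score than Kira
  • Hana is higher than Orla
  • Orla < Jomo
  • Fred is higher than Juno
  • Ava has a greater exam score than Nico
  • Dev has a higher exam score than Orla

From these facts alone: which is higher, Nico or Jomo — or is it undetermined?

Jomo

The relevant relations are Nico < Ava; Ava < Kira; Kira < Orla; Orla < Hana; Hana < Dev; Dev < Juno; Juno < Fred; Fred < Jomo.
Together: Nico < Ava < Kira < Orla < Hana < Dev < Juno < Fred < Jomo.
So Jomo is higher.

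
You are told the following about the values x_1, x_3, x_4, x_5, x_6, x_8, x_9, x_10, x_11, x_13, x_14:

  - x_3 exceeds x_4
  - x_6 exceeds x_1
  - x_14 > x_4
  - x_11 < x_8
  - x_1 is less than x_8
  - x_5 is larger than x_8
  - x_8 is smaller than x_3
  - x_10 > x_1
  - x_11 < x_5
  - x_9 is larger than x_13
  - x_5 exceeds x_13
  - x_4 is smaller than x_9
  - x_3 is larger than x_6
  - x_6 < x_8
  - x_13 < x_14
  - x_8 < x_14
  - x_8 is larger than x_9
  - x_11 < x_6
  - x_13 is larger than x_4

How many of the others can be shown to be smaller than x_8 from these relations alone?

6

The elements the relations force below x_8 are x_1, x_4, x_13, x_9, x_11, x_6 — no chain reaches any other.
That is 6.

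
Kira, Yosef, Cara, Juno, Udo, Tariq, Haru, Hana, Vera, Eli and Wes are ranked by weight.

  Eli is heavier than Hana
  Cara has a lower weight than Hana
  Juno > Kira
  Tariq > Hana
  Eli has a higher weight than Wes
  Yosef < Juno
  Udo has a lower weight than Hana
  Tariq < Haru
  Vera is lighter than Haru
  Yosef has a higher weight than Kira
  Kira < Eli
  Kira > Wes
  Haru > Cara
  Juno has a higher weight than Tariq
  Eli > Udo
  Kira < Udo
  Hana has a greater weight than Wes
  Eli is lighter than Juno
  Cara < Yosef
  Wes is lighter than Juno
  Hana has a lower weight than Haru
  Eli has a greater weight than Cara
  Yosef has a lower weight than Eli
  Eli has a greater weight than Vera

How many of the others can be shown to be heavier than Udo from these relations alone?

The elements the relations force above Udo are Hana, Eli, Tariq, Juno, Haru — no chain reaches any other.
That is 5.

5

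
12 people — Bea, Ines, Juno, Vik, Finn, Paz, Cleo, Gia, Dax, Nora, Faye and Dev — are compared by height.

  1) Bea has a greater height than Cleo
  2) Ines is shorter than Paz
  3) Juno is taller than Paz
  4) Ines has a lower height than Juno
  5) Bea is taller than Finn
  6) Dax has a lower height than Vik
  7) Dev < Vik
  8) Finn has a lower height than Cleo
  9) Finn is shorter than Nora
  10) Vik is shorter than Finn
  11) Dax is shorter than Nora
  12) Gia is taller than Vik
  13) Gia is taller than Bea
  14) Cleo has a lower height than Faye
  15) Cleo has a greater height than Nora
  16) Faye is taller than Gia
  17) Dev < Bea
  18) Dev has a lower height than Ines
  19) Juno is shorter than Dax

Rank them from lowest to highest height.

Dev < Ines < Paz < Juno < Dax < Vik < Finn < Nora < Cleo < Bea < Gia < Faye

The consecutive links are each given: Dev < Ines; Ines < Paz; Paz < Juno; Juno < Dax; Dax < Vik; Vik < Finn; Finn < Nora; Nora < Cleo; Cleo < Bea; Bea < Gia; Gia < Faye.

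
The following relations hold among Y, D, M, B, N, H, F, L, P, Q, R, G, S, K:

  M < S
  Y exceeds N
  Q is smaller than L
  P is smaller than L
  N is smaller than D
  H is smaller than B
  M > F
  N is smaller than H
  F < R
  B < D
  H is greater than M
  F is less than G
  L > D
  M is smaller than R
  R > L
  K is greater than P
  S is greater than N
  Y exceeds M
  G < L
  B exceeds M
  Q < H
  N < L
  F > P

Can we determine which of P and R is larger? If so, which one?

The relevant relations are P < F; F < M; M < B; B < D; D < L; L < R.
Chaining these gives P < F < M < B < D < L < R.
So R is larger.

R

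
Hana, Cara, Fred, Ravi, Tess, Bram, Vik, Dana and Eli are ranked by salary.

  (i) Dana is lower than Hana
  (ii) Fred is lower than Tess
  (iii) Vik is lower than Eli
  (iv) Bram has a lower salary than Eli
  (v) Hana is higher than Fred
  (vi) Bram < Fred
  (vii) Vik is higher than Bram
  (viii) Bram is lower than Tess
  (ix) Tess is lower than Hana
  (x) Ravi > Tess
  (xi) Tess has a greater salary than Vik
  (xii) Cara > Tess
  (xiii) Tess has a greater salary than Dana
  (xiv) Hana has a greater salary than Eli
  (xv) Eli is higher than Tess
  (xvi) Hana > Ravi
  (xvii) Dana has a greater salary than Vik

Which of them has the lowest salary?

Bram

Chaining upward from Bram: directly above it, Fred, Vik, Tess, Eli; then Dana, Ravi, Cara, Hana.
That covers every other element, and nothing is given below Bram, so Bram is the lowest salary.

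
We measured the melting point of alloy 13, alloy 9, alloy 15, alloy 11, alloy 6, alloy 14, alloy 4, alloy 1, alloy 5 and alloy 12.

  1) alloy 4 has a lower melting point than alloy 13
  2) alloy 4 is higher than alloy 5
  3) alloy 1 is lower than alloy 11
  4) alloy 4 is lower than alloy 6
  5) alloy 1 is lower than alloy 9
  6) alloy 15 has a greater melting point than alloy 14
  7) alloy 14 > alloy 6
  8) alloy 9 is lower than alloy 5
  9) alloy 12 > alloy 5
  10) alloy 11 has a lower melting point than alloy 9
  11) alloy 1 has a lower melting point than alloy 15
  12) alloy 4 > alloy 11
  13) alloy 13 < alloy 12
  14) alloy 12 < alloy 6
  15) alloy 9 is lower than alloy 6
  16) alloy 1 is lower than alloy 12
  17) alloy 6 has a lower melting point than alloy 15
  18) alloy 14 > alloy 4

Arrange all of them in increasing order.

Each adjacent pair is fixed by a given relation: alloy 1 < alloy 11; alloy 11 < alloy 9; alloy 9 < alloy 5; alloy 5 < alloy 4; alloy 4 < alloy 13; alloy 13 < alloy 12; alloy 12 < alloy 6; alloy 6 < alloy 14; alloy 14 < alloy 15. Chaining them end to end gives the full order.

alloy 1 < alloy 11 < alloy 9 < alloy 5 < alloy 4 < alloy 13 < alloy 12 < alloy 6 < alloy 14 < alloy 15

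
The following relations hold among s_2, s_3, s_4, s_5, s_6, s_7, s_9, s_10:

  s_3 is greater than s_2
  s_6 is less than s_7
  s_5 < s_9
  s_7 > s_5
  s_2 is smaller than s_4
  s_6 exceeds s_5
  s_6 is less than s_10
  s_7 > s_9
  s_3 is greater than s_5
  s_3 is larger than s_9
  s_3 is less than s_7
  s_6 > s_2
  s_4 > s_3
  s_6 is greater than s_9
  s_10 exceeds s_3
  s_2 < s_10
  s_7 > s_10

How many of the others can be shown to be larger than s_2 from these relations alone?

The elements the relations force above s_2 are s_6, s_3, s_10, s_7, s_4 — no chain reaches any other.
That is 5.

5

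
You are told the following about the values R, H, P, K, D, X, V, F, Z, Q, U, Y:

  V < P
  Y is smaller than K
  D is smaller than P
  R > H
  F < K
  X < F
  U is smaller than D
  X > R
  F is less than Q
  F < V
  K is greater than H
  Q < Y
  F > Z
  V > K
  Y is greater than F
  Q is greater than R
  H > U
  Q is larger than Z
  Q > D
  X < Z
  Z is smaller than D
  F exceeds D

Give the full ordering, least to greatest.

Nothing is placed below U, so it is least; from there U < H; H < R; R < X; X < Z; Z < D; D < F; F < Q; Q < Y; Y < K; K < V; V < P, each given directly.

U < H < R < X < Z < D < F < Q < Y < K < V < P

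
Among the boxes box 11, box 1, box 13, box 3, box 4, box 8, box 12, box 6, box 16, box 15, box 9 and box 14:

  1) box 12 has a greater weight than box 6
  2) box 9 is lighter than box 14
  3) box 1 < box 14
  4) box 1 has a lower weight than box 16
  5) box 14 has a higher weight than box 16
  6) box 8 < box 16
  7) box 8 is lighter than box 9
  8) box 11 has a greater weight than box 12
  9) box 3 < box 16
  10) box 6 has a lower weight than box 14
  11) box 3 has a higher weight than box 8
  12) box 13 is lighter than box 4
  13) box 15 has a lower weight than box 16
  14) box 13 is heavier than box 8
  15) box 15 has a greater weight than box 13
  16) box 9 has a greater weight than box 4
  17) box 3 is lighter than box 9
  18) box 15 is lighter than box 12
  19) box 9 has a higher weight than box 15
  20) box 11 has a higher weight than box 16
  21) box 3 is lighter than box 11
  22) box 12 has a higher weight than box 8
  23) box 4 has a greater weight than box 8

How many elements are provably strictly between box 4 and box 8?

Chaining upward from box 8 reaches: box 13, box 15, box 3, box 16, box 9, box 12, box 14, box 11.
Chaining downward from box 4 reaches: box 13.
Strictly between box 8 and box 4 are those in both lists: box 13 — 1 element.

1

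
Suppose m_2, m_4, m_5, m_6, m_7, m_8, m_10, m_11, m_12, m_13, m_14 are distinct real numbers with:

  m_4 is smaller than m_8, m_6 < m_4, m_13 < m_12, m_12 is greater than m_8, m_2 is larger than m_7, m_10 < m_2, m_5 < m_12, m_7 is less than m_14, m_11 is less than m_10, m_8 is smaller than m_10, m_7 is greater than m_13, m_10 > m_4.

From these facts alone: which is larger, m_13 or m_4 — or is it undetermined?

undetermined

Following every chain through m_13: above m_13 we get m_7, m_14, m_12, m_2.
m_4 is not reached, and no chain runs the other way from m_4 to m_13.
So the given relations leave the order of m_13 and m_4 undetermined.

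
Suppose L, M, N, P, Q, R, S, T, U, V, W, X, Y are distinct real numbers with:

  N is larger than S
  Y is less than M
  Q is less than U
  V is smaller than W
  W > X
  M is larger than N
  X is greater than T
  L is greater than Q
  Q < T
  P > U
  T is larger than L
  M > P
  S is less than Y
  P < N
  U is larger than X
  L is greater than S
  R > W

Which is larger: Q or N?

Q < L < T < X < U < P < N, by transitivity through L, T, X, U, P.
So Q < N; N is the larger of the two.

N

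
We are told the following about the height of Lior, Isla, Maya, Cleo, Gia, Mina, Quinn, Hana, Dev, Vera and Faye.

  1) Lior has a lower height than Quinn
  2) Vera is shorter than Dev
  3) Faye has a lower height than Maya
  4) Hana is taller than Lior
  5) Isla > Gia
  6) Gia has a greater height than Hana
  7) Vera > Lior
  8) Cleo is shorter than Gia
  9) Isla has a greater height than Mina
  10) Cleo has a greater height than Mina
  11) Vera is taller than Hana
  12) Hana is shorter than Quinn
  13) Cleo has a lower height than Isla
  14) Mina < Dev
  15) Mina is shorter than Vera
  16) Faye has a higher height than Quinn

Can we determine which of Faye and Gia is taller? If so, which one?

Following every chain through Faye: above Faye we get Maya; below Faye we get Lior, Hana, Quinn.
Gia is not reached, and no chain runs the other way from Gia to Faye.
So the given relations leave the order of Faye and Gia undetermined.

undetermined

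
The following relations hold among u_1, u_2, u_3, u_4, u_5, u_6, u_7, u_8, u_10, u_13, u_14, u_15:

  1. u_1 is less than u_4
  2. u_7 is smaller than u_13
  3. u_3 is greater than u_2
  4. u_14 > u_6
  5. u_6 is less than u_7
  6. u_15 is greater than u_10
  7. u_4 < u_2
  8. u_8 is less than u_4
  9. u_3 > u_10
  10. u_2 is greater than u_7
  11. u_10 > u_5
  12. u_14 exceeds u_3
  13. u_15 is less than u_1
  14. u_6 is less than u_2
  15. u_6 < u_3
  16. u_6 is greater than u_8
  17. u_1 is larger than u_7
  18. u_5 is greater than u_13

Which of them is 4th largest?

u_4

Piecing the relations together gives one ordering: u_8 < u_6 < u_7 < u_13 < u_5 < u_10 < u_15 < u_1 < u_4 < u_2 < u_3 < u_14.
The 4th largest is u_4.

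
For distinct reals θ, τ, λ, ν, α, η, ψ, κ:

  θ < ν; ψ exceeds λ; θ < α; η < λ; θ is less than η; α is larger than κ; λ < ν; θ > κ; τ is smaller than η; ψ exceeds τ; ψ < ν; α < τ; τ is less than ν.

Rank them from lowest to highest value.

The consecutive links are each given: κ < θ; θ < α; α < τ; τ < η; η < λ; λ < ψ; ψ < ν.

κ < θ < α < τ < η < λ < ψ < ν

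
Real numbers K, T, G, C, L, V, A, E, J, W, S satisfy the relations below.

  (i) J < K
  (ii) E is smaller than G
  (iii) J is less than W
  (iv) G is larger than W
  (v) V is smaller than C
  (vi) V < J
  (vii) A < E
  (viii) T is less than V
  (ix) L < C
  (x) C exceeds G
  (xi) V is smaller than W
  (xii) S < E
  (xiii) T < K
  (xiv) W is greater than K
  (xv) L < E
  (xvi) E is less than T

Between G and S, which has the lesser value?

S

Chaining the given relations: S < E < T < V < J < K < W < G.
So S < G; S is the smaller of the two.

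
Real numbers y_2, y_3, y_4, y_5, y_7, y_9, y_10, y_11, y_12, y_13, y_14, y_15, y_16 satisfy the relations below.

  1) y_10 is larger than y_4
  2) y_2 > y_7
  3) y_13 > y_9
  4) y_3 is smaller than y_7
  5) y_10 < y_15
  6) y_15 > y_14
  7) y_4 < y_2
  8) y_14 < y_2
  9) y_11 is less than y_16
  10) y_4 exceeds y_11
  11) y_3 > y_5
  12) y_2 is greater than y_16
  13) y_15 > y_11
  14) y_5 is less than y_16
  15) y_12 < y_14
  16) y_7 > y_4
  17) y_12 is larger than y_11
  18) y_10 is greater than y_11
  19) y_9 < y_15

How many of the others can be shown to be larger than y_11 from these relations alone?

The elements the relations force above y_11 are y_4, y_10, y_7, y_16, y_12, y_14, y_2, y_15 — no chain reaches any other.
That is 8.

8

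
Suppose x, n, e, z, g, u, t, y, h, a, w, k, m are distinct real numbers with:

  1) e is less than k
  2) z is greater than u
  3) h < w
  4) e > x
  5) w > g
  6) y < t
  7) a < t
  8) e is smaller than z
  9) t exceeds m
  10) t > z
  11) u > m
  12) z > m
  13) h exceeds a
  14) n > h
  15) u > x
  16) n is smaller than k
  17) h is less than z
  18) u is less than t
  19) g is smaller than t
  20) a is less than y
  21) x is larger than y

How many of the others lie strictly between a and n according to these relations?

1

Chaining upward from a reaches: y, x, u, h, e, w, z, k, t.
Chaining downward from n reaches: h.
Strictly between a and n are those in both lists: h — 1 element.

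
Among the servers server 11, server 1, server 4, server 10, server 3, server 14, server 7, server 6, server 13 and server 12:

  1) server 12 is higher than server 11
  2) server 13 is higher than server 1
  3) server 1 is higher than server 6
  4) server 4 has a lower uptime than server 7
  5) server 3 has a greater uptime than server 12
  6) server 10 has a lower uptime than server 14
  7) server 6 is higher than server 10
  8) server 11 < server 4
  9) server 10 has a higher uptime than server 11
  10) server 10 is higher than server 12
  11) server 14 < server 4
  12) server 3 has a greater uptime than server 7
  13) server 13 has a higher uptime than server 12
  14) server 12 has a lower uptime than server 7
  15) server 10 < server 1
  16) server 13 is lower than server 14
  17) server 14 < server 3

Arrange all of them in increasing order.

server 11 < server 12 < server 10 < server 6 < server 1 < server 13 < server 14 < server 4 < server 7 < server 3

Nothing is placed below server 11, so it is least; from there server 11 < server 12; server 12 < server 10; server 10 < server 6; server 6 < server 1; server 1 < server 13; server 13 < server 14; server 14 < server 4; server 4 < server 7; server 7 < server 3, each given directly.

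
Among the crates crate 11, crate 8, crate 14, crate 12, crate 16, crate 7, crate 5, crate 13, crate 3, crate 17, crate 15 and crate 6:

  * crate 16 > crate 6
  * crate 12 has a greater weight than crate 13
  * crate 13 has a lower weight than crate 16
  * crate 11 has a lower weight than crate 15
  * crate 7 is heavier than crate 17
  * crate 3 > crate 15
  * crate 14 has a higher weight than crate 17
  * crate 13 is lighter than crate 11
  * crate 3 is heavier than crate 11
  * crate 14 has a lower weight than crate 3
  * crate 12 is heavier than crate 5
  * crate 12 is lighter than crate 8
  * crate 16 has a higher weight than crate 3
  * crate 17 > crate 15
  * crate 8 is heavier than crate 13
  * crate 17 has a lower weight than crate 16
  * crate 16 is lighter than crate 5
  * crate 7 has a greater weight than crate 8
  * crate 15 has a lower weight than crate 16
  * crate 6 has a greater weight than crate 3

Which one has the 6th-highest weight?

crate 6

Piecing the relations together gives one ordering: crate 13 < crate 11 < crate 15 < crate 17 < crate 14 < crate 3 < crate 6 < crate 16 < crate 5 < crate 12 < crate 8 < crate 7.
The 6th largest is crate 6.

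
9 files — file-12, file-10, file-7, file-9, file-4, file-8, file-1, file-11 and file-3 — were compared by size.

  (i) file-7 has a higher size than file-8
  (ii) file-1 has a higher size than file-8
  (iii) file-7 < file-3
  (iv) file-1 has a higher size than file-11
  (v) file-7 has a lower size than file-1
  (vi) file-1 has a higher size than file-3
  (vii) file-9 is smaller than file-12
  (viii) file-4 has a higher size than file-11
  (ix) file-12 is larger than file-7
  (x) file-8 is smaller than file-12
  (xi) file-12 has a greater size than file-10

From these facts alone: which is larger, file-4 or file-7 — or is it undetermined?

undetermined

Following every chain through file-7: above file-7 we get file-12, file-3, file-1; below file-7 we get file-8.
file-4 is not reached, and no chain runs the other way from file-4 to file-7.
So the given relations leave the order of file-7 and file-4 undetermined.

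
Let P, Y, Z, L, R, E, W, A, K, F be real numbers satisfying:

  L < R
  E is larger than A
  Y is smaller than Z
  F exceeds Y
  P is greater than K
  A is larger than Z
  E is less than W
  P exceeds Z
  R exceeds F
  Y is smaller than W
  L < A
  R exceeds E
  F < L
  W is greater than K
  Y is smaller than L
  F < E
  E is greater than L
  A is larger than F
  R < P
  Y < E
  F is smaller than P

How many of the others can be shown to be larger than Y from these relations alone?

Directly above Y: F, Z, L, E, W.
One step further: A, R, P (8 so far).
No other element is forced above Y by the given relations, so the count is 8.

8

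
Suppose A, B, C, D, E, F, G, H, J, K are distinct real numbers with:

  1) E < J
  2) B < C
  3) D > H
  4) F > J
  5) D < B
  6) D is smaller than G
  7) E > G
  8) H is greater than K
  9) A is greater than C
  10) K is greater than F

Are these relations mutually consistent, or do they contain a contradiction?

inconsistent

Chaining the given relations yields G < E < J < F < K < H < D, so G < D. But one relation states D < G. These cannot both hold.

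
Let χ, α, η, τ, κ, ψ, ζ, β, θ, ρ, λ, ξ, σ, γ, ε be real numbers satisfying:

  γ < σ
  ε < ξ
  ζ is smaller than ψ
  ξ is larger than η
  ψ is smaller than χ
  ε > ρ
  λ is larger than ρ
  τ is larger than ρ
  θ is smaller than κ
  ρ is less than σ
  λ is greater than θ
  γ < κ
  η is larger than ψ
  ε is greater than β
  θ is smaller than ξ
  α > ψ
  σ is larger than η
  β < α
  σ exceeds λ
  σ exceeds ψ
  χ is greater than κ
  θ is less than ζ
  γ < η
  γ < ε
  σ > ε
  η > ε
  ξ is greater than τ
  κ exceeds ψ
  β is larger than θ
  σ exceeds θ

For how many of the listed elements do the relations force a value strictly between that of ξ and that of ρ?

3

Chaining upward from ρ reaches: λ, ε, τ, η, σ.
Chaining downward from ξ reaches: θ, β, ζ, ψ, γ, ε, τ, η.
Strictly between ρ and ξ are those in both lists: ε, τ, η — 3 elements.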